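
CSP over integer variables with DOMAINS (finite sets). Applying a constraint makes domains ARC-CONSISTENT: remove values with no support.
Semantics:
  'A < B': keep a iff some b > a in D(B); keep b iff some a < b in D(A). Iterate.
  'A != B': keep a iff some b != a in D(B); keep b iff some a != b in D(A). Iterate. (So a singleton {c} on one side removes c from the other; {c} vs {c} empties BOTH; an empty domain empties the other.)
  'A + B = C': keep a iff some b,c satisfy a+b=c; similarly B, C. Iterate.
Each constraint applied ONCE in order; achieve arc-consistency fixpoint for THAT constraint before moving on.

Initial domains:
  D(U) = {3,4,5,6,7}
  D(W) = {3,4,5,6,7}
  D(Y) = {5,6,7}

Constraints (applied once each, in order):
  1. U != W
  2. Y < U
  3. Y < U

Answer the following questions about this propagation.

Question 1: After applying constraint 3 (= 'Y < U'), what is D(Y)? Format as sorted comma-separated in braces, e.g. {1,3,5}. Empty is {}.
Answer: {5,6}

Derivation:
Constraint 1 (U != W) on D(U)={3,4,5,6,7} D(W)={3,4,5,6,7}: no change
Constraint 2 (Y < U) on D(Y)={5,6,7} D(U)={3,4,5,6,7}: Y {5,6,7}->{5,6}; U {3,4,5,6,7}->{6,7}
Constraint 3 (Y < U) on D(Y)={5,6} D(U)={6,7}: no change
So after constraint 3: D(Y) = {5,6}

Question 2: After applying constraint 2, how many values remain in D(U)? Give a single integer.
Constraint 1 (U != W) on D(U)={3,4,5,6,7} D(W)={3,4,5,6,7}: no change
Constraint 2 (Y < U) on D(Y)={5,6,7} D(U)={3,4,5,6,7}: Y {5,6,7}->{5,6}; U {3,4,5,6,7}->{6,7}
So after constraint 2: D(U)={6,7}, size = 2

Answer: 2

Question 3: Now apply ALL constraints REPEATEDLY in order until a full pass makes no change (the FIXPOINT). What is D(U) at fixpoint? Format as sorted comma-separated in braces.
pass 0 (initial): D(U)={3,4,5,6,7}
pass 1: U {3,4,5,6,7}->{6,7}; Y {5,6,7}->{5,6}
pass 2: no change
Fixpoint after 2 passes: D(U) = {6,7}

Answer: {6,7}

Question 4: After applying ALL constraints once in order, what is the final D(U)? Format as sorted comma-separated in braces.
Answer: {6,7}

Derivation:
Constraint 1 (U != W) on D(U)={3,4,5,6,7} D(W)={3,4,5,6,7}: no change
Constraint 2 (Y < U) on D(Y)={5,6,7} D(U)={3,4,5,6,7}: Y {5,6,7}->{5,6}; U {3,4,5,6,7}->{6,7}
Constraint 3 (Y < U) on D(Y)={5,6} D(U)={6,7}: no change
So after all 3 constraints: D(U) = {6,7}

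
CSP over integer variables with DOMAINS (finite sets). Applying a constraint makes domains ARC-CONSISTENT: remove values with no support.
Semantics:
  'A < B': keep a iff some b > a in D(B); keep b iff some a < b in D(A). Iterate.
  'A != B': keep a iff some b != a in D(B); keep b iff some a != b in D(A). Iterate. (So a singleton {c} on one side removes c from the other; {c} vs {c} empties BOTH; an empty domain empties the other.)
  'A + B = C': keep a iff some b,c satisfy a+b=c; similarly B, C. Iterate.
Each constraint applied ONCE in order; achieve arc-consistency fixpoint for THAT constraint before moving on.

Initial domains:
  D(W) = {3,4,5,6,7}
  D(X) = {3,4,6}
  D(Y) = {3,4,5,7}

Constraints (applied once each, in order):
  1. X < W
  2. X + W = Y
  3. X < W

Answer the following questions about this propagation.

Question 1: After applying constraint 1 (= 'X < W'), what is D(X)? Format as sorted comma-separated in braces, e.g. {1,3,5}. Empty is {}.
Answer: {3,4,6}

Derivation:
Constraint 1 (X < W) on D(X)={3,4,6} D(W)={3,4,5,6,7}: W {3,4,5,6,7}->{4,5,6,7}
So after constraint 1: D(X) = {3,4,6}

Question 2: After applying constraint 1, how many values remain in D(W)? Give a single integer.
Constraint 1 (X < W) on D(X)={3,4,6} D(W)={3,4,5,6,7}: W {3,4,5,6,7}->{4,5,6,7}
So after constraint 1: D(W)={4,5,6,7}, size = 4

Answer: 4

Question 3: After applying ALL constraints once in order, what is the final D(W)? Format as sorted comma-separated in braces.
Constraint 1 (X < W) on D(X)={3,4,6} D(W)={3,4,5,6,7}: W {3,4,5,6,7}->{4,5,6,7}
Constraint 2 (X + W = Y) on D(X)={3,4,6} D(W)={4,5,6,7} D(Y)={3,4,5,7}: X {3,4,6}->{3}; W {4,5,6,7}->{4}; Y {3,4,5,7}->{7}
Constraint 3 (X < W) on D(X)={3} D(W)={4}: no change
So after all 3 constraints: D(W) = {4}

Answer: {4}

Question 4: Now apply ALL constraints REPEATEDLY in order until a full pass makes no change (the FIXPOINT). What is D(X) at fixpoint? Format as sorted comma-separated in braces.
Answer: {3}

Derivation:
pass 0 (initial): D(X)={3,4,6}
pass 1: W {3,4,5,6,7}->{4}; X {3,4,6}->{3}; Y {3,4,5,7}->{7}
pass 2: no change
Fixpoint after 2 passes: D(X) = {3}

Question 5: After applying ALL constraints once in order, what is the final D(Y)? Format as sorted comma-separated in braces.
Answer: {7}

Derivation:
Constraint 1 (X < W) on D(X)={3,4,6} D(W)={3,4,5,6,7}: W {3,4,5,6,7}->{4,5,6,7}
Constraint 2 (X + W = Y) on D(X)={3,4,6} D(W)={4,5,6,7} D(Y)={3,4,5,7}: X {3,4,6}->{3}; W {4,5,6,7}->{4}; Y {3,4,5,7}->{7}
Constraint 3 (X < W) on D(X)={3} D(W)={4}: no change
So after all 3 constraints: D(Y) = {7}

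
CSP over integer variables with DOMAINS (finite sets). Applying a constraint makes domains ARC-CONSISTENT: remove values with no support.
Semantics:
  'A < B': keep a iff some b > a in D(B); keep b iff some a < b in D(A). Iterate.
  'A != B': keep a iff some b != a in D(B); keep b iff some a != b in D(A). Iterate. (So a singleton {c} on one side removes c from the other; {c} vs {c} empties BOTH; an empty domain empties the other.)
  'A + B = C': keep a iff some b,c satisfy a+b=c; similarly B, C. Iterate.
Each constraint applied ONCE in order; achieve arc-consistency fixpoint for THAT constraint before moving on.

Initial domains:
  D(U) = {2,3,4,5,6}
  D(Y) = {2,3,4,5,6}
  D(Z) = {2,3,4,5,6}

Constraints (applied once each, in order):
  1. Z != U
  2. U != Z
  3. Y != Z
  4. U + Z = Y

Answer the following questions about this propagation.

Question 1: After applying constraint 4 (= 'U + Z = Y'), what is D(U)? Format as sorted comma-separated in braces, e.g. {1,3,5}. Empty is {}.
Constraint 1 (Z != U) on D(Z)={2,3,4,5,6} D(U)={2,3,4,5,6}: no change
Constraint 2 (U != Z) on D(U)={2,3,4,5,6} D(Z)={2,3,4,5,6}: no change
Constraint 3 (Y != Z) on D(Y)={2,3,4,5,6} D(Z)={2,3,4,5,6}: no change
Constraint 4 (U + Z = Y) on D(U)={2,3,4,5,6} D(Z)={2,3,4,5,6} D(Y)={2,3,4,5,6}: U {2,3,4,5,6}->{2,3,4}; Z {2,3,4,5,6}->{2,3,4}; Y {2,3,4,5,6}->{4,5,6}
So after constraint 4: D(U) = {2,3,4}

Answer: {2,3,4}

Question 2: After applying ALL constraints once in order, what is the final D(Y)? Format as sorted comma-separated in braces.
Answer: {4,5,6}

Derivation:
Constraint 1 (Z != U) on D(Z)={2,3,4,5,6} D(U)={2,3,4,5,6}: no change
Constraint 2 (U != Z) on D(U)={2,3,4,5,6} D(Z)={2,3,4,5,6}: no change
Constraint 3 (Y != Z) on D(Y)={2,3,4,5,6} D(Z)={2,3,4,5,6}: no change
Constraint 4 (U + Z = Y) on D(U)={2,3,4,5,6} D(Z)={2,3,4,5,6} D(Y)={2,3,4,5,6}: U {2,3,4,5,6}->{2,3,4}; Z {2,3,4,5,6}->{2,3,4}; Y {2,3,4,5,6}->{4,5,6}
So after all 4 constraints: D(Y) = {4,5,6}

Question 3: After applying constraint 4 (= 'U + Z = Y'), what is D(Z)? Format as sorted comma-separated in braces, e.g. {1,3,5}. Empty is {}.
Constraint 1 (Z != U) on D(Z)={2,3,4,5,6} D(U)={2,3,4,5,6}: no change
Constraint 2 (U != Z) on D(U)={2,3,4,5,6} D(Z)={2,3,4,5,6}: no change
Constraint 3 (Y != Z) on D(Y)={2,3,4,5,6} D(Z)={2,3,4,5,6}: no change
Constraint 4 (U + Z = Y) on D(U)={2,3,4,5,6} D(Z)={2,3,4,5,6} D(Y)={2,3,4,5,6}: U {2,3,4,5,6}->{2,3,4}; Z {2,3,4,5,6}->{2,3,4}; Y {2,3,4,5,6}->{4,5,6}
So after constraint 4: D(Z) = {2,3,4}

Answer: {2,3,4}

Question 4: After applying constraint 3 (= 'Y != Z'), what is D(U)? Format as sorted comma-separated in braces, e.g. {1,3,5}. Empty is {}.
Answer: {2,3,4,5,6}

Derivation:
Constraint 1 (Z != U) on D(Z)={2,3,4,5,6} D(U)={2,3,4,5,6}: no change
Constraint 2 (U != Z) on D(U)={2,3,4,5,6} D(Z)={2,3,4,5,6}: no change
Constraint 3 (Y != Z) on D(Y)={2,3,4,5,6} D(Z)={2,3,4,5,6}: no change
So after constraint 3: D(U) = {2,3,4,5,6}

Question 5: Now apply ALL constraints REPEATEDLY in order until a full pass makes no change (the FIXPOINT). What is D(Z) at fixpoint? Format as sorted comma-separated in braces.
Answer: {2,3,4}

Derivation:
pass 0 (initial): D(Z)={2,3,4,5,6}
pass 1: U {2,3,4,5,6}->{2,3,4}; Y {2,3,4,5,6}->{4,5,6}; Z {2,3,4,5,6}->{2,3,4}
pass 2: no change
Fixpoint after 2 passes: D(Z) = {2,3,4}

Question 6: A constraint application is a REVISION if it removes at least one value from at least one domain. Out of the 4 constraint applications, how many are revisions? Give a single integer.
Constraint 1 (Z != U) on D(Z)={2,3,4,5,6} D(U)={2,3,4,5,6}: no change => not a revision
Constraint 2 (U != Z) on D(U)={2,3,4,5,6} D(Z)={2,3,4,5,6}: no change => not a revision
Constraint 3 (Y != Z) on D(Y)={2,3,4,5,6} D(Z)={2,3,4,5,6}: no change => not a revision
Constraint 4 (U + Z = Y) on D(U)={2,3,4,5,6} D(Z)={2,3,4,5,6} D(Y)={2,3,4,5,6}: U {2,3,4,5,6}->{2,3,4}; Z {2,3,4,5,6}->{2,3,4}; Y {2,3,4,5,6}->{4,5,6} => REVISION
Total revisions = 1

Answer: 1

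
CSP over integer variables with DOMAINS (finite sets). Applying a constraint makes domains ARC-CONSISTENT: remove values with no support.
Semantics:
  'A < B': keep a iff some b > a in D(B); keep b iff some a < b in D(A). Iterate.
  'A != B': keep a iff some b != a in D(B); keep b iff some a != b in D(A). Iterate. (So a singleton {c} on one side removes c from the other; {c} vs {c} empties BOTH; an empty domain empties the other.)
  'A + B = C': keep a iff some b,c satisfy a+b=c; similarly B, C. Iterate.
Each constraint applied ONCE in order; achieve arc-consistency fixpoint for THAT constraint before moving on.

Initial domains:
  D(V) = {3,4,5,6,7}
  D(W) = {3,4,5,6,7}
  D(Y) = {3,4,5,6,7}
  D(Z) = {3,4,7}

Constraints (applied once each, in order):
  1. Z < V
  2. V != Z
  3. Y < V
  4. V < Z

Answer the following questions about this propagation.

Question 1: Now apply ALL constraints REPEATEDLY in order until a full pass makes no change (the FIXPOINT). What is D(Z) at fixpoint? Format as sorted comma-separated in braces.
pass 0 (initial): D(Z)={3,4,7}
pass 1: V {3,4,5,6,7}->{}; Y {3,4,5,6,7}->{3,4,5,6}; Z {3,4,7}->{}
pass 2: Y {3,4,5,6}->{}
pass 3: no change
Fixpoint after 3 passes: D(Z) = {}

Answer: {}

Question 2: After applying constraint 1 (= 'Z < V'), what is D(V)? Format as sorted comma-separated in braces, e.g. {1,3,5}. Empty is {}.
Constraint 1 (Z < V) on D(Z)={3,4,7} D(V)={3,4,5,6,7}: Z {3,4,7}->{3,4}; V {3,4,5,6,7}->{4,5,6,7}
So after constraint 1: D(V) = {4,5,6,7}

Answer: {4,5,6,7}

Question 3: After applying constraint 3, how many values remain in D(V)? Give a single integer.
Constraint 1 (Z < V) on D(Z)={3,4,7} D(V)={3,4,5,6,7}: Z {3,4,7}->{3,4}; V {3,4,5,6,7}->{4,5,6,7}
Constraint 2 (V != Z) on D(V)={4,5,6,7} D(Z)={3,4}: no change
Constraint 3 (Y < V) on D(Y)={3,4,5,6,7} D(V)={4,5,6,7}: Y {3,4,5,6,7}->{3,4,5,6}
So after constraint 3: D(V)={4,5,6,7}, size = 4

Answer: 4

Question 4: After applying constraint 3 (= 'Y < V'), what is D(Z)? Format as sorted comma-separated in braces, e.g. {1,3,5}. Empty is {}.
Answer: {3,4}

Derivation:
Constraint 1 (Z < V) on D(Z)={3,4,7} D(V)={3,4,5,6,7}: Z {3,4,7}->{3,4}; V {3,4,5,6,7}->{4,5,6,7}
Constraint 2 (V != Z) on D(V)={4,5,6,7} D(Z)={3,4}: no change
Constraint 3 (Y < V) on D(Y)={3,4,5,6,7} D(V)={4,5,6,7}: Y {3,4,5,6,7}->{3,4,5,6}
So after constraint 3: D(Z) = {3,4}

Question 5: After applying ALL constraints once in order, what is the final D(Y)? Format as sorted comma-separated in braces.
Answer: {3,4,5,6}

Derivation:
Constraint 1 (Z < V) on D(Z)={3,4,7} D(V)={3,4,5,6,7}: Z {3,4,7}->{3,4}; V {3,4,5,6,7}->{4,5,6,7}
Constraint 2 (V != Z) on D(V)={4,5,6,7} D(Z)={3,4}: no change
Constraint 3 (Y < V) on D(Y)={3,4,5,6,7} D(V)={4,5,6,7}: Y {3,4,5,6,7}->{3,4,5,6}
Constraint 4 (V < Z) on D(V)={4,5,6,7} D(Z)={3,4}: V {4,5,6,7}->{}; Z {3,4}->{}
So after all 4 constraints: D(Y) = {3,4,5,6}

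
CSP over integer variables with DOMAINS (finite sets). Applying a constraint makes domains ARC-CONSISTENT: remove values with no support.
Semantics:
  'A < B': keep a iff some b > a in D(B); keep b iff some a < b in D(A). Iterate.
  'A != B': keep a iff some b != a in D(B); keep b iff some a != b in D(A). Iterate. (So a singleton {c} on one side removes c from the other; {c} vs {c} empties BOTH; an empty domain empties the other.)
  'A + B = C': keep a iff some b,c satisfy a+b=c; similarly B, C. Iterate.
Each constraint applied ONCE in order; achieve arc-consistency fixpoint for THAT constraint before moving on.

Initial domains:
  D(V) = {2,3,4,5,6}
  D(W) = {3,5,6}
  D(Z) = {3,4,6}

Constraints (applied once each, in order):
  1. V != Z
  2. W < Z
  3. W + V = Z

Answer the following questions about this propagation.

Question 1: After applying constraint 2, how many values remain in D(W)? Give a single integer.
Constraint 1 (V != Z) on D(V)={2,3,4,5,6} D(Z)={3,4,6}: no change
Constraint 2 (W < Z) on D(W)={3,5,6} D(Z)={3,4,6}: W {3,5,6}->{3,5}; Z {3,4,6}->{4,6}
So after constraint 2: D(W)={3,5}, size = 2

Answer: 2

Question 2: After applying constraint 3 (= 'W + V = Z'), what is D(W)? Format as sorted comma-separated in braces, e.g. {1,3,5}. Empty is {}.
Answer: {3}

Derivation:
Constraint 1 (V != Z) on D(V)={2,3,4,5,6} D(Z)={3,4,6}: no change
Constraint 2 (W < Z) on D(W)={3,5,6} D(Z)={3,4,6}: W {3,5,6}->{3,5}; Z {3,4,6}->{4,6}
Constraint 3 (W + V = Z) on D(W)={3,5} D(V)={2,3,4,5,6} D(Z)={4,6}: W {3,5}->{3}; V {2,3,4,5,6}->{3}; Z {4,6}->{6}
So after constraint 3: D(W) = {3}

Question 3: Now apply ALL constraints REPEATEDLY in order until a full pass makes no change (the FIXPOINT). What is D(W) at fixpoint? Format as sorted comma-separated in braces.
pass 0 (initial): D(W)={3,5,6}
pass 1: V {2,3,4,5,6}->{3}; W {3,5,6}->{3}; Z {3,4,6}->{6}
pass 2: no change
Fixpoint after 2 passes: D(W) = {3}

Answer: {3}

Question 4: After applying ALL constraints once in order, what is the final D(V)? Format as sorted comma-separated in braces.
Constraint 1 (V != Z) on D(V)={2,3,4,5,6} D(Z)={3,4,6}: no change
Constraint 2 (W < Z) on D(W)={3,5,6} D(Z)={3,4,6}: W {3,5,6}->{3,5}; Z {3,4,6}->{4,6}
Constraint 3 (W + V = Z) on D(W)={3,5} D(V)={2,3,4,5,6} D(Z)={4,6}: W {3,5}->{3}; V {2,3,4,5,6}->{3}; Z {4,6}->{6}
So after all 3 constraints: D(V) = {3}

Answer: {3}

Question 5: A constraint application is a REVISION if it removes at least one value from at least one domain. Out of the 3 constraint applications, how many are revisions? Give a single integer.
Answer: 2

Derivation:
Constraint 1 (V != Z) on D(V)={2,3,4,5,6} D(Z)={3,4,6}: no change => not a revision
Constraint 2 (W < Z) on D(W)={3,5,6} D(Z)={3,4,6}: W {3,5,6}->{3,5}; Z {3,4,6}->{4,6} => REVISION
Constraint 3 (W + V = Z) on D(W)={3,5} D(V)={2,3,4,5,6} D(Z)={4,6}: W {3,5}->{3}; V {2,3,4,5,6}->{3}; Z {4,6}->{6} => REVISION
Total revisions = 2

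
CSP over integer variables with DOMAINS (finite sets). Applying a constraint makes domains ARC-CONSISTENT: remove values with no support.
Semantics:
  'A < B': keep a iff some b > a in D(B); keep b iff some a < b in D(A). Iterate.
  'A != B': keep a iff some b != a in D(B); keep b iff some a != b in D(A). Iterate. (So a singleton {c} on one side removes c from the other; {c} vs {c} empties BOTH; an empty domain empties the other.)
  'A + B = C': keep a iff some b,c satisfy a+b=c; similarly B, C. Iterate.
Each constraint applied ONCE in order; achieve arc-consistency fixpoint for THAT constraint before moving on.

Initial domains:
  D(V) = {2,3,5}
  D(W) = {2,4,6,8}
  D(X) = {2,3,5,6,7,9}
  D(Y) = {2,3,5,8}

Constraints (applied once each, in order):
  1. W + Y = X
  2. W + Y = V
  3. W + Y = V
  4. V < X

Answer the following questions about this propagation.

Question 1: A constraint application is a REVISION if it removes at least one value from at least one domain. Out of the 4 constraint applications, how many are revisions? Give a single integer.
Answer: 3

Derivation:
Constraint 1 (W + Y = X) on D(W)={2,4,6,8} D(Y)={2,3,5,8} D(X)={2,3,5,6,7,9}: W {2,4,6,8}->{2,4,6}; Y {2,3,5,8}->{2,3,5}; X {2,3,5,6,7,9}->{5,6,7,9} => REVISION
Constraint 2 (W + Y = V) on D(W)={2,4,6} D(Y)={2,3,5} D(V)={2,3,5}: W {2,4,6}->{2}; Y {2,3,5}->{3}; V {2,3,5}->{5} => REVISION
Constraint 3 (W + Y = V) on D(W)={2} D(Y)={3} D(V)={5}: no change => not a revision
Constraint 4 (V < X) on D(V)={5} D(X)={5,6,7,9}: X {5,6,7,9}->{6,7,9} => REVISION
Total revisions = 3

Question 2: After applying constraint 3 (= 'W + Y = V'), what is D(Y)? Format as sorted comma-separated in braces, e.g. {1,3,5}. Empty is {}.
Constraint 1 (W + Y = X) on D(W)={2,4,6,8} D(Y)={2,3,5,8} D(X)={2,3,5,6,7,9}: W {2,4,6,8}->{2,4,6}; Y {2,3,5,8}->{2,3,5}; X {2,3,5,6,7,9}->{5,6,7,9}
Constraint 2 (W + Y = V) on D(W)={2,4,6} D(Y)={2,3,5} D(V)={2,3,5}: W {2,4,6}->{2}; Y {2,3,5}->{3}; V {2,3,5}->{5}
Constraint 3 (W + Y = V) on D(W)={2} D(Y)={3} D(V)={5}: no change
So after constraint 3: D(Y) = {3}

Answer: {3}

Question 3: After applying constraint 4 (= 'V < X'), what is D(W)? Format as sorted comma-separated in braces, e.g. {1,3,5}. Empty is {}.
Answer: {2}

Derivation:
Constraint 1 (W + Y = X) on D(W)={2,4,6,8} D(Y)={2,3,5,8} D(X)={2,3,5,6,7,9}: W {2,4,6,8}->{2,4,6}; Y {2,3,5,8}->{2,3,5}; X {2,3,5,6,7,9}->{5,6,7,9}
Constraint 2 (W + Y = V) on D(W)={2,4,6} D(Y)={2,3,5} D(V)={2,3,5}: W {2,4,6}->{2}; Y {2,3,5}->{3}; V {2,3,5}->{5}
Constraint 3 (W + Y = V) on D(W)={2} D(Y)={3} D(V)={5}: no change
Constraint 4 (V < X) on D(V)={5} D(X)={5,6,7,9}: X {5,6,7,9}->{6,7,9}
So after constraint 4: D(W) = {2}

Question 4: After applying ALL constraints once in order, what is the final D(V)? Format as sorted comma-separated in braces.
Constraint 1 (W + Y = X) on D(W)={2,4,6,8} D(Y)={2,3,5,8} D(X)={2,3,5,6,7,9}: W {2,4,6,8}->{2,4,6}; Y {2,3,5,8}->{2,3,5}; X {2,3,5,6,7,9}->{5,6,7,9}
Constraint 2 (W + Y = V) on D(W)={2,4,6} D(Y)={2,3,5} D(V)={2,3,5}: W {2,4,6}->{2}; Y {2,3,5}->{3}; V {2,3,5}->{5}
Constraint 3 (W + Y = V) on D(W)={2} D(Y)={3} D(V)={5}: no change
Constraint 4 (V < X) on D(V)={5} D(X)={5,6,7,9}: X {5,6,7,9}->{6,7,9}
So after all 4 constraints: D(V) = {5}

Answer: {5}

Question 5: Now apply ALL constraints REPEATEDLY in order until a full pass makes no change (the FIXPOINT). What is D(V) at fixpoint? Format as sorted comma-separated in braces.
Answer: {}

Derivation:
pass 0 (initial): D(V)={2,3,5}
pass 1: V {2,3,5}->{5}; W {2,4,6,8}->{2}; X {2,3,5,6,7,9}->{6,7,9}; Y {2,3,5,8}->{3}
pass 2: V {5}->{}; W {2}->{}; X {6,7,9}->{}; Y {3}->{}
pass 3: no change
Fixpoint after 3 passes: D(V) = {}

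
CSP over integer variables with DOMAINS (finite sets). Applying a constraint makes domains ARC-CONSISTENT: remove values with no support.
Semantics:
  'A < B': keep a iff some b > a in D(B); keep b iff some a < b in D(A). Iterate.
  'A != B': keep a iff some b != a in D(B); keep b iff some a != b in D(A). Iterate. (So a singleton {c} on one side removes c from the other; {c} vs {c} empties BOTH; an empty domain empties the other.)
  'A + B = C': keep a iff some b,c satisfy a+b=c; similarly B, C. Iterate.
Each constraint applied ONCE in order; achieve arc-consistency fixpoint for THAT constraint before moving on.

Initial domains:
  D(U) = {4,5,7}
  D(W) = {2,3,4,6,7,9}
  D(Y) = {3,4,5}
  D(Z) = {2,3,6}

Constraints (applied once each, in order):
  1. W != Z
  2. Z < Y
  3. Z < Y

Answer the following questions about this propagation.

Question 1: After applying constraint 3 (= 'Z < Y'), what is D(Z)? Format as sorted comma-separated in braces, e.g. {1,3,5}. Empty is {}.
Answer: {2,3}

Derivation:
Constraint 1 (W != Z) on D(W)={2,3,4,6,7,9} D(Z)={2,3,6}: no change
Constraint 2 (Z < Y) on D(Z)={2,3,6} D(Y)={3,4,5}: Z {2,3,6}->{2,3}
Constraint 3 (Z < Y) on D(Z)={2,3} D(Y)={3,4,5}: no change
So after constraint 3: D(Z) = {2,3}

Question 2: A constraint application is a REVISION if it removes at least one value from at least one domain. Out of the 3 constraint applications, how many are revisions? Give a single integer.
Answer: 1

Derivation:
Constraint 1 (W != Z) on D(W)={2,3,4,6,7,9} D(Z)={2,3,6}: no change => not a revision
Constraint 2 (Z < Y) on D(Z)={2,3,6} D(Y)={3,4,5}: Z {2,3,6}->{2,3} => REVISION
Constraint 3 (Z < Y) on D(Z)={2,3} D(Y)={3,4,5}: no change => not a revision
Total revisions = 1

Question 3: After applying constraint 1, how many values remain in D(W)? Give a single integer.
Constraint 1 (W != Z) on D(W)={2,3,4,6,7,9} D(Z)={2,3,6}: no change
So after constraint 1: D(W)={2,3,4,6,7,9}, size = 6

Answer: 6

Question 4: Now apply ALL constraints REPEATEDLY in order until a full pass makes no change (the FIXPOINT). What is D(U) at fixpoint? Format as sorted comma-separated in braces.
pass 0 (initial): D(U)={4,5,7}
pass 1: Z {2,3,6}->{2,3}
pass 2: no change
Fixpoint after 2 passes: D(U) = {4,5,7}

Answer: {4,5,7}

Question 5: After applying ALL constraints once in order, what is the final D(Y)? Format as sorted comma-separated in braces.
Answer: {3,4,5}

Derivation:
Constraint 1 (W != Z) on D(W)={2,3,4,6,7,9} D(Z)={2,3,6}: no change
Constraint 2 (Z < Y) on D(Z)={2,3,6} D(Y)={3,4,5}: Z {2,3,6}->{2,3}
Constraint 3 (Z < Y) on D(Z)={2,3} D(Y)={3,4,5}: no change
So after all 3 constraints: D(Y) = {3,4,5}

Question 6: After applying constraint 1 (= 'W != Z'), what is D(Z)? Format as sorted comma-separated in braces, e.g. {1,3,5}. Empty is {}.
Constraint 1 (W != Z) on D(W)={2,3,4,6,7,9} D(Z)={2,3,6}: no change
So after constraint 1: D(Z) = {2,3,6}

Answer: {2,3,6}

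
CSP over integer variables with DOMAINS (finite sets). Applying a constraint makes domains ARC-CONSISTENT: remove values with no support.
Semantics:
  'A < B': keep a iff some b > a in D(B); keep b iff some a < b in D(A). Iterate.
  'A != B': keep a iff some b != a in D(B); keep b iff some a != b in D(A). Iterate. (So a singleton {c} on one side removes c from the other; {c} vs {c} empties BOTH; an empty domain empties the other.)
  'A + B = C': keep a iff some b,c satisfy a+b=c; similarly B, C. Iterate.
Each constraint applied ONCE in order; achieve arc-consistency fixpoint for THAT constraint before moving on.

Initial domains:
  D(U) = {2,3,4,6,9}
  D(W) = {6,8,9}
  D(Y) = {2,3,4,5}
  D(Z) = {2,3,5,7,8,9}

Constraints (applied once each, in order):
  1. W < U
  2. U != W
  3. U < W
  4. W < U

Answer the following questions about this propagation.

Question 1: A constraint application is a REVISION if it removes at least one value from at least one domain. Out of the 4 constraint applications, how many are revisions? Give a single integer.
Constraint 1 (W < U) on D(W)={6,8,9} D(U)={2,3,4,6,9}: W {6,8,9}->{6,8}; U {2,3,4,6,9}->{9} => REVISION
Constraint 2 (U != W) on D(U)={9} D(W)={6,8}: no change => not a revision
Constraint 3 (U < W) on D(U)={9} D(W)={6,8}: U {9}->{}; W {6,8}->{} => REVISION
Constraint 4 (W < U) on D(W)={} D(U)={}: no change => not a revision
Total revisions = 2

Answer: 2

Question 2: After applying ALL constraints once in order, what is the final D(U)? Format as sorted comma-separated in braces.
Answer: {}

Derivation:
Constraint 1 (W < U) on D(W)={6,8,9} D(U)={2,3,4,6,9}: W {6,8,9}->{6,8}; U {2,3,4,6,9}->{9}
Constraint 2 (U != W) on D(U)={9} D(W)={6,8}: no change
Constraint 3 (U < W) on D(U)={9} D(W)={6,8}: U {9}->{}; W {6,8}->{}
Constraint 4 (W < U) on D(W)={} D(U)={}: no change
So after all 4 constraints: D(U) = {}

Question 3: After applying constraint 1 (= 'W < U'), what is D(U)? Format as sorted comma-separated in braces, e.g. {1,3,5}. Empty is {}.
Answer: {9}

Derivation:
Constraint 1 (W < U) on D(W)={6,8,9} D(U)={2,3,4,6,9}: W {6,8,9}->{6,8}; U {2,3,4,6,9}->{9}
So after constraint 1: D(U) = {9}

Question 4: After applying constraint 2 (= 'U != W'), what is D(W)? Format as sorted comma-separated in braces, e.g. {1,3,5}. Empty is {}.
Answer: {6,8}

Derivation:
Constraint 1 (W < U) on D(W)={6,8,9} D(U)={2,3,4,6,9}: W {6,8,9}->{6,8}; U {2,3,4,6,9}->{9}
Constraint 2 (U != W) on D(U)={9} D(W)={6,8}: no change
So after constraint 2: D(W) = {6,8}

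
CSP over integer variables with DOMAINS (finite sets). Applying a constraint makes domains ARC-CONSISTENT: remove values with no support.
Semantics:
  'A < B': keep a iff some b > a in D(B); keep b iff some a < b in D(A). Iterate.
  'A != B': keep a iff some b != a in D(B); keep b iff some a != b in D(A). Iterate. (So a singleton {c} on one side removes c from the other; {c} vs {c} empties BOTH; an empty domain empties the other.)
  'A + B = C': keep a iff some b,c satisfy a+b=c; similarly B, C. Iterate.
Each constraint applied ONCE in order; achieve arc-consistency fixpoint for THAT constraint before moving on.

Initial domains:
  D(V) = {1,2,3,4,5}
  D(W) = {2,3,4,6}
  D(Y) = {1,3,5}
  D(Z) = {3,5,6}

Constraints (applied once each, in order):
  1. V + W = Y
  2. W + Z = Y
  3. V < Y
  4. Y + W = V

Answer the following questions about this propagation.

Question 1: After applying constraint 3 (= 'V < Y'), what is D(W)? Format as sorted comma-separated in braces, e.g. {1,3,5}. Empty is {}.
Constraint 1 (V + W = Y) on D(V)={1,2,3,4,5} D(W)={2,3,4,6} D(Y)={1,3,5}: V {1,2,3,4,5}->{1,2,3}; W {2,3,4,6}->{2,3,4}; Y {1,3,5}->{3,5}
Constraint 2 (W + Z = Y) on D(W)={2,3,4} D(Z)={3,5,6} D(Y)={3,5}: W {2,3,4}->{2}; Z {3,5,6}->{3}; Y {3,5}->{5}
Constraint 3 (V < Y) on D(V)={1,2,3} D(Y)={5}: no change
So after constraint 3: D(W) = {2}

Answer: {2}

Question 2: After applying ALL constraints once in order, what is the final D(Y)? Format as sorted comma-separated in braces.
Answer: {}

Derivation:
Constraint 1 (V + W = Y) on D(V)={1,2,3,4,5} D(W)={2,3,4,6} D(Y)={1,3,5}: V {1,2,3,4,5}->{1,2,3}; W {2,3,4,6}->{2,3,4}; Y {1,3,5}->{3,5}
Constraint 2 (W + Z = Y) on D(W)={2,3,4} D(Z)={3,5,6} D(Y)={3,5}: W {2,3,4}->{2}; Z {3,5,6}->{3}; Y {3,5}->{5}
Constraint 3 (V < Y) on D(V)={1,2,3} D(Y)={5}: no change
Constraint 4 (Y + W = V) on D(Y)={5} D(W)={2} D(V)={1,2,3}: Y {5}->{}; W {2}->{}; V {1,2,3}->{}
So after all 4 constraints: D(Y) = {}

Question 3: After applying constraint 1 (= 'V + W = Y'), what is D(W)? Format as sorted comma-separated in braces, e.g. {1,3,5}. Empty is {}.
Answer: {2,3,4}

Derivation:
Constraint 1 (V + W = Y) on D(V)={1,2,3,4,5} D(W)={2,3,4,6} D(Y)={1,3,5}: V {1,2,3,4,5}->{1,2,3}; W {2,3,4,6}->{2,3,4}; Y {1,3,5}->{3,5}
So after constraint 1: D(W) = {2,3,4}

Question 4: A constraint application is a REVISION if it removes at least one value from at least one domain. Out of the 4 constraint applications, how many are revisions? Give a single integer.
Constraint 1 (V + W = Y) on D(V)={1,2,3,4,5} D(W)={2,3,4,6} D(Y)={1,3,5}: V {1,2,3,4,5}->{1,2,3}; W {2,3,4,6}->{2,3,4}; Y {1,3,5}->{3,5} => REVISION
Constraint 2 (W + Z = Y) on D(W)={2,3,4} D(Z)={3,5,6} D(Y)={3,5}: W {2,3,4}->{2}; Z {3,5,6}->{3}; Y {3,5}->{5} => REVISION
Constraint 3 (V < Y) on D(V)={1,2,3} D(Y)={5}: no change => not a revision
Constraint 4 (Y + W = V) on D(Y)={5} D(W)={2} D(V)={1,2,3}: Y {5}->{}; W {2}->{}; V {1,2,3}->{} => REVISION
Total revisions = 3

Answer: 3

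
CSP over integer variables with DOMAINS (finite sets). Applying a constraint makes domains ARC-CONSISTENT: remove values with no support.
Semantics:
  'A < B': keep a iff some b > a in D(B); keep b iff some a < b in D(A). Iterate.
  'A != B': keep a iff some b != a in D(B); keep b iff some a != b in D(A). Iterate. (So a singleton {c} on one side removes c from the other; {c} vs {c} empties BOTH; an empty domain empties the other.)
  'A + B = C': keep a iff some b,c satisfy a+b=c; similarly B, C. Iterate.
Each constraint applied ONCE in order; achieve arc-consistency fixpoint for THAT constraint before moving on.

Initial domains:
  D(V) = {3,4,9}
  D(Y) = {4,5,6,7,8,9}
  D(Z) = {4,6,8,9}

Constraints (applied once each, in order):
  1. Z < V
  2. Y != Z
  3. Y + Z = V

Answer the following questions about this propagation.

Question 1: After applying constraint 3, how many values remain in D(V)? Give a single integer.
Constraint 1 (Z < V) on D(Z)={4,6,8,9} D(V)={3,4,9}: Z {4,6,8,9}->{4,6,8}; V {3,4,9}->{9}
Constraint 2 (Y != Z) on D(Y)={4,5,6,7,8,9} D(Z)={4,6,8}: no change
Constraint 3 (Y + Z = V) on D(Y)={4,5,6,7,8,9} D(Z)={4,6,8} D(V)={9}: Y {4,5,6,7,8,9}->{5}; Z {4,6,8}->{4}
So after constraint 3: D(V)={9}, size = 1

Answer: 1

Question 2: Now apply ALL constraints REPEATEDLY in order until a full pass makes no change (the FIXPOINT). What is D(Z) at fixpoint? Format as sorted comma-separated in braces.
pass 0 (initial): D(Z)={4,6,8,9}
pass 1: V {3,4,9}->{9}; Y {4,5,6,7,8,9}->{5}; Z {4,6,8,9}->{4}
pass 2: no change
Fixpoint after 2 passes: D(Z) = {4}

Answer: {4}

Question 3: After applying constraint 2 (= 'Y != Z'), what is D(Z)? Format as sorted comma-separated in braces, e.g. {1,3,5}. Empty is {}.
Answer: {4,6,8}

Derivation:
Constraint 1 (Z < V) on D(Z)={4,6,8,9} D(V)={3,4,9}: Z {4,6,8,9}->{4,6,8}; V {3,4,9}->{9}
Constraint 2 (Y != Z) on D(Y)={4,5,6,7,8,9} D(Z)={4,6,8}: no change
So after constraint 2: D(Z) = {4,6,8}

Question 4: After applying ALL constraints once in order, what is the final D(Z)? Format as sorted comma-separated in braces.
Answer: {4}

Derivation:
Constraint 1 (Z < V) on D(Z)={4,6,8,9} D(V)={3,4,9}: Z {4,6,8,9}->{4,6,8}; V {3,4,9}->{9}
Constraint 2 (Y != Z) on D(Y)={4,5,6,7,8,9} D(Z)={4,6,8}: no change
Constraint 3 (Y + Z = V) on D(Y)={4,5,6,7,8,9} D(Z)={4,6,8} D(V)={9}: Y {4,5,6,7,8,9}->{5}; Z {4,6,8}->{4}
So after all 3 constraints: D(Z) = {4}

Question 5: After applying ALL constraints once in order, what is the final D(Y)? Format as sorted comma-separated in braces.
Constraint 1 (Z < V) on D(Z)={4,6,8,9} D(V)={3,4,9}: Z {4,6,8,9}->{4,6,8}; V {3,4,9}->{9}
Constraint 2 (Y != Z) on D(Y)={4,5,6,7,8,9} D(Z)={4,6,8}: no change
Constraint 3 (Y + Z = V) on D(Y)={4,5,6,7,8,9} D(Z)={4,6,8} D(V)={9}: Y {4,5,6,7,8,9}->{5}; Z {4,6,8}->{4}
So after all 3 constraints: D(Y) = {5}

Answer: {5}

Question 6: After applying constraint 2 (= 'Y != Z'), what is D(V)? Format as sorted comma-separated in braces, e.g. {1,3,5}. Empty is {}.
Constraint 1 (Z < V) on D(Z)={4,6,8,9} D(V)={3,4,9}: Z {4,6,8,9}->{4,6,8}; V {3,4,9}->{9}
Constraint 2 (Y != Z) on D(Y)={4,5,6,7,8,9} D(Z)={4,6,8}: no change
So after constraint 2: D(V) = {9}

Answer: {9}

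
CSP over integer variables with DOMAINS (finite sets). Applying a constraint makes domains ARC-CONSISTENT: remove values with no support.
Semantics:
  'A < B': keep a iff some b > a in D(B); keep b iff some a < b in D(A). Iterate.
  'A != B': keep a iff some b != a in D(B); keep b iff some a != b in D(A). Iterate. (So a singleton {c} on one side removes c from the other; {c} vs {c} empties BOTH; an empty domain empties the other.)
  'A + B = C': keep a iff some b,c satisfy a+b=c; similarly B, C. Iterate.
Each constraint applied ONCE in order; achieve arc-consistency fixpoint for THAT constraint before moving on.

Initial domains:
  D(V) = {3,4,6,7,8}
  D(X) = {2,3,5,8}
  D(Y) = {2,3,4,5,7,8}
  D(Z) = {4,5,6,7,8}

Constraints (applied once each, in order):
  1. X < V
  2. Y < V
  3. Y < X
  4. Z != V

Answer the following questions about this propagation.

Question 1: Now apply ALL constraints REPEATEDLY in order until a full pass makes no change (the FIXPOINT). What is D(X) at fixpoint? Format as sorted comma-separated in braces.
Answer: {3,5}

Derivation:
pass 0 (initial): D(X)={2,3,5,8}
pass 1: X {2,3,5,8}->{3,5}; Y {2,3,4,5,7,8}->{2,3,4}
pass 2: V {3,4,6,7,8}->{4,6,7,8}
pass 3: no change
Fixpoint after 3 passes: D(X) = {3,5}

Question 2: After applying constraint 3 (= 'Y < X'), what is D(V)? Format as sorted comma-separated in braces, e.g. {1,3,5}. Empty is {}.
Answer: {3,4,6,7,8}

Derivation:
Constraint 1 (X < V) on D(X)={2,3,5,8} D(V)={3,4,6,7,8}: X {2,3,5,8}->{2,3,5}
Constraint 2 (Y < V) on D(Y)={2,3,4,5,7,8} D(V)={3,4,6,7,8}: Y {2,3,4,5,7,8}->{2,3,4,5,7}
Constraint 3 (Y < X) on D(Y)={2,3,4,5,7} D(X)={2,3,5}: Y {2,3,4,5,7}->{2,3,4}; X {2,3,5}->{3,5}
So after constraint 3: D(V) = {3,4,6,7,8}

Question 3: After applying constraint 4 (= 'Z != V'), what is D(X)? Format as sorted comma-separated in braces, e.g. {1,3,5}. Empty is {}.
Answer: {3,5}

Derivation:
Constraint 1 (X < V) on D(X)={2,3,5,8} D(V)={3,4,6,7,8}: X {2,3,5,8}->{2,3,5}
Constraint 2 (Y < V) on D(Y)={2,3,4,5,7,8} D(V)={3,4,6,7,8}: Y {2,3,4,5,7,8}->{2,3,4,5,7}
Constraint 3 (Y < X) on D(Y)={2,3,4,5,7} D(X)={2,3,5}: Y {2,3,4,5,7}->{2,3,4}; X {2,3,5}->{3,5}
Constraint 4 (Z != V) on D(Z)={4,5,6,7,8} D(V)={3,4,6,7,8}: no change
So after constraint 4: D(X) = {3,5}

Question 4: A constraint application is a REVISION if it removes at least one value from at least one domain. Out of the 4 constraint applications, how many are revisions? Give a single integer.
Answer: 3

Derivation:
Constraint 1 (X < V) on D(X)={2,3,5,8} D(V)={3,4,6,7,8}: X {2,3,5,8}->{2,3,5} => REVISION
Constraint 2 (Y < V) on D(Y)={2,3,4,5,7,8} D(V)={3,4,6,7,8}: Y {2,3,4,5,7,8}->{2,3,4,5,7} => REVISION
Constraint 3 (Y < X) on D(Y)={2,3,4,5,7} D(X)={2,3,5}: Y {2,3,4,5,7}->{2,3,4}; X {2,3,5}->{3,5} => REVISION
Constraint 4 (Z != V) on D(Z)={4,5,6,7,8} D(V)={3,4,6,7,8}: no change => not a revision
Total revisions = 3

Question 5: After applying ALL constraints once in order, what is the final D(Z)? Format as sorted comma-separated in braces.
Constraint 1 (X < V) on D(X)={2,3,5,8} D(V)={3,4,6,7,8}: X {2,3,5,8}->{2,3,5}
Constraint 2 (Y < V) on D(Y)={2,3,4,5,7,8} D(V)={3,4,6,7,8}: Y {2,3,4,5,7,8}->{2,3,4,5,7}
Constraint 3 (Y < X) on D(Y)={2,3,4,5,7} D(X)={2,3,5}: Y {2,3,4,5,7}->{2,3,4}; X {2,3,5}->{3,5}
Constraint 4 (Z != V) on D(Z)={4,5,6,7,8} D(V)={3,4,6,7,8}: no change
So after all 4 constraints: D(Z) = {4,5,6,7,8}

Answer: {4,5,6,7,8}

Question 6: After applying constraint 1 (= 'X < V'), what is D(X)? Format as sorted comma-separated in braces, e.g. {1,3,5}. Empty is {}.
Answer: {2,3,5}

Derivation:
Constraint 1 (X < V) on D(X)={2,3,5,8} D(V)={3,4,6,7,8}: X {2,3,5,8}->{2,3,5}
So after constraint 1: D(X) = {2,3,5}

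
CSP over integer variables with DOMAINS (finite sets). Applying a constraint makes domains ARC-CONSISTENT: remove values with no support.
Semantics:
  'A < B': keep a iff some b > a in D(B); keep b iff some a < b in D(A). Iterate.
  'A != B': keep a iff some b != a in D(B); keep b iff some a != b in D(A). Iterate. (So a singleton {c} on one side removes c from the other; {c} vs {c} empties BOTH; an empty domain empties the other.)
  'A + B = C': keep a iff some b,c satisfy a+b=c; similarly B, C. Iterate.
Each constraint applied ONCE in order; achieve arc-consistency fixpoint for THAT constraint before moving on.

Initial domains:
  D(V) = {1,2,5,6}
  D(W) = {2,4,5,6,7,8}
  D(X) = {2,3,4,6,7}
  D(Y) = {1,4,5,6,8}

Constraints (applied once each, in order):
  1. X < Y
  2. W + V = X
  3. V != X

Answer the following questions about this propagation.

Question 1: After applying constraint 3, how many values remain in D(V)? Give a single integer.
Constraint 1 (X < Y) on D(X)={2,3,4,6,7} D(Y)={1,4,5,6,8}: Y {1,4,5,6,8}->{4,5,6,8}
Constraint 2 (W + V = X) on D(W)={2,4,5,6,7,8} D(V)={1,2,5,6} D(X)={2,3,4,6,7}: W {2,4,5,6,7,8}->{2,4,5,6}; V {1,2,5,6}->{1,2,5}; X {2,3,4,6,7}->{3,4,6,7}
Constraint 3 (V != X) on D(V)={1,2,5} D(X)={3,4,6,7}: no change
So after constraint 3: D(V)={1,2,5}, size = 3

Answer: 3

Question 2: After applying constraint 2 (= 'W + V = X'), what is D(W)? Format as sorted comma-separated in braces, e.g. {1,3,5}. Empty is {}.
Answer: {2,4,5,6}

Derivation:
Constraint 1 (X < Y) on D(X)={2,3,4,6,7} D(Y)={1,4,5,6,8}: Y {1,4,5,6,8}->{4,5,6,8}
Constraint 2 (W + V = X) on D(W)={2,4,5,6,7,8} D(V)={1,2,5,6} D(X)={2,3,4,6,7}: W {2,4,5,6,7,8}->{2,4,5,6}; V {1,2,5,6}->{1,2,5}; X {2,3,4,6,7}->{3,4,6,7}
So after constraint 2: D(W) = {2,4,5,6}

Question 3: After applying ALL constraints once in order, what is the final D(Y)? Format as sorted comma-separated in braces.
Constraint 1 (X < Y) on D(X)={2,3,4,6,7} D(Y)={1,4,5,6,8}: Y {1,4,5,6,8}->{4,5,6,8}
Constraint 2 (W + V = X) on D(W)={2,4,5,6,7,8} D(V)={1,2,5,6} D(X)={2,3,4,6,7}: W {2,4,5,6,7,8}->{2,4,5,6}; V {1,2,5,6}->{1,2,5}; X {2,3,4,6,7}->{3,4,6,7}
Constraint 3 (V != X) on D(V)={1,2,5} D(X)={3,4,6,7}: no change
So after all 3 constraints: D(Y) = {4,5,6,8}

Answer: {4,5,6,8}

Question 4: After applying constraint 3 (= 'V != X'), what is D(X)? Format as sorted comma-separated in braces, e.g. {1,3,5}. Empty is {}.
Answer: {3,4,6,7}

Derivation:
Constraint 1 (X < Y) on D(X)={2,3,4,6,7} D(Y)={1,4,5,6,8}: Y {1,4,5,6,8}->{4,5,6,8}
Constraint 2 (W + V = X) on D(W)={2,4,5,6,7,8} D(V)={1,2,5,6} D(X)={2,3,4,6,7}: W {2,4,5,6,7,8}->{2,4,5,6}; V {1,2,5,6}->{1,2,5}; X {2,3,4,6,7}->{3,4,6,7}
Constraint 3 (V != X) on D(V)={1,2,5} D(X)={3,4,6,7}: no change
So after constraint 3: D(X) = {3,4,6,7}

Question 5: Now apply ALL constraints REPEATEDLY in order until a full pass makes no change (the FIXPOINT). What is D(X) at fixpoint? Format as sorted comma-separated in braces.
Answer: {3,4,6,7}

Derivation:
pass 0 (initial): D(X)={2,3,4,6,7}
pass 1: V {1,2,5,6}->{1,2,5}; W {2,4,5,6,7,8}->{2,4,5,6}; X {2,3,4,6,7}->{3,4,6,7}; Y {1,4,5,6,8}->{4,5,6,8}
pass 2: no change
Fixpoint after 2 passes: D(X) = {3,4,6,7}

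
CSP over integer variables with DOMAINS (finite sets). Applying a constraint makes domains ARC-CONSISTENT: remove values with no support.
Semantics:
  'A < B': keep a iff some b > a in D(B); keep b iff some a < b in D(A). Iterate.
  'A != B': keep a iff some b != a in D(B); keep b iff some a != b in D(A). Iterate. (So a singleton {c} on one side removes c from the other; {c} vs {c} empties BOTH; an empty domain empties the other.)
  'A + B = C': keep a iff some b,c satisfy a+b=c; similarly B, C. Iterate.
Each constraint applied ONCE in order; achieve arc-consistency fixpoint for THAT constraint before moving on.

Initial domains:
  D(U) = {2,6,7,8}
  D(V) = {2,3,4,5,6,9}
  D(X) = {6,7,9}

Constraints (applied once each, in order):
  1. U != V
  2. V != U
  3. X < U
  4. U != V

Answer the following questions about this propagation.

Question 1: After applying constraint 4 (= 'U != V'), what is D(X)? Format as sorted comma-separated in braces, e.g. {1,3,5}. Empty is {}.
Constraint 1 (U != V) on D(U)={2,6,7,8} D(V)={2,3,4,5,6,9}: no change
Constraint 2 (V != U) on D(V)={2,3,4,5,6,9} D(U)={2,6,7,8}: no change
Constraint 3 (X < U) on D(X)={6,7,9} D(U)={2,6,7,8}: X {6,7,9}->{6,7}; U {2,6,7,8}->{7,8}
Constraint 4 (U != V) on D(U)={7,8} D(V)={2,3,4,5,6,9}: no change
So after constraint 4: D(X) = {6,7}

Answer: {6,7}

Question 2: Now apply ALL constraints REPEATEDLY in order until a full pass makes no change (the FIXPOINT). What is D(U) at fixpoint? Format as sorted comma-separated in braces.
Answer: {7,8}

Derivation:
pass 0 (initial): D(U)={2,6,7,8}
pass 1: U {2,6,7,8}->{7,8}; X {6,7,9}->{6,7}
pass 2: no change
Fixpoint after 2 passes: D(U) = {7,8}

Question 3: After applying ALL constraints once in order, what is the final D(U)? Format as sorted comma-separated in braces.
Answer: {7,8}

Derivation:
Constraint 1 (U != V) on D(U)={2,6,7,8} D(V)={2,3,4,5,6,9}: no change
Constraint 2 (V != U) on D(V)={2,3,4,5,6,9} D(U)={2,6,7,8}: no change
Constraint 3 (X < U) on D(X)={6,7,9} D(U)={2,6,7,8}: X {6,7,9}->{6,7}; U {2,6,7,8}->{7,8}
Constraint 4 (U != V) on D(U)={7,8} D(V)={2,3,4,5,6,9}: no change
So after all 4 constraints: D(U) = {7,8}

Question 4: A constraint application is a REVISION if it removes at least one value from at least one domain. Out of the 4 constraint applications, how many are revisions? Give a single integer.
Constraint 1 (U != V) on D(U)={2,6,7,8} D(V)={2,3,4,5,6,9}: no change => not a revision
Constraint 2 (V != U) on D(V)={2,3,4,5,6,9} D(U)={2,6,7,8}: no change => not a revision
Constraint 3 (X < U) on D(X)={6,7,9} D(U)={2,6,7,8}: X {6,7,9}->{6,7}; U {2,6,7,8}->{7,8} => REVISION
Constraint 4 (U != V) on D(U)={7,8} D(V)={2,3,4,5,6,9}: no change => not a revision
Total revisions = 1

Answer: 1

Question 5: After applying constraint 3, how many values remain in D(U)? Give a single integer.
Answer: 2

Derivation:
Constraint 1 (U != V) on D(U)={2,6,7,8} D(V)={2,3,4,5,6,9}: no change
Constraint 2 (V != U) on D(V)={2,3,4,5,6,9} D(U)={2,6,7,8}: no change
Constraint 3 (X < U) on D(X)={6,7,9} D(U)={2,6,7,8}: X {6,7,9}->{6,7}; U {2,6,7,8}->{7,8}
So after constraint 3: D(U)={7,8}, size = 2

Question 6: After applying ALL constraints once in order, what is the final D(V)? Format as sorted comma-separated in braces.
Constraint 1 (U != V) on D(U)={2,6,7,8} D(V)={2,3,4,5,6,9}: no change
Constraint 2 (V != U) on D(V)={2,3,4,5,6,9} D(U)={2,6,7,8}: no change
Constraint 3 (X < U) on D(X)={6,7,9} D(U)={2,6,7,8}: X {6,7,9}->{6,7}; U {2,6,7,8}->{7,8}
Constraint 4 (U != V) on D(U)={7,8} D(V)={2,3,4,5,6,9}: no change
So after all 4 constraints: D(V) = {2,3,4,5,6,9}

Answer: {2,3,4,5,6,9}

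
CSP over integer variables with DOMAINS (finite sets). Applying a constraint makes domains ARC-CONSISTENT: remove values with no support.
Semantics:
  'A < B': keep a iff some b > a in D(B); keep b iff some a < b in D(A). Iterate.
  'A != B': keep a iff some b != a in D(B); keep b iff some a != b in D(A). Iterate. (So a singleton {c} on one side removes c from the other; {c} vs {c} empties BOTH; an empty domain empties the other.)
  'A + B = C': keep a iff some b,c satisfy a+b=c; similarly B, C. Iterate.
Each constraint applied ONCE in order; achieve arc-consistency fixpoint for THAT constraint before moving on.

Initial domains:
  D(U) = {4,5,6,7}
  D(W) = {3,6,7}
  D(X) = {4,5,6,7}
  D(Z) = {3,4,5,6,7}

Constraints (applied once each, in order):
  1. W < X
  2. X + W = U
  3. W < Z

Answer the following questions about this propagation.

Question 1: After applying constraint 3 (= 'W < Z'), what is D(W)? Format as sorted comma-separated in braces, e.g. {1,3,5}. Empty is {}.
Constraint 1 (W < X) on D(W)={3,6,7} D(X)={4,5,6,7}: W {3,6,7}->{3,6}
Constraint 2 (X + W = U) on D(X)={4,5,6,7} D(W)={3,6} D(U)={4,5,6,7}: X {4,5,6,7}->{4}; W {3,6}->{3}; U {4,5,6,7}->{7}
Constraint 3 (W < Z) on D(W)={3} D(Z)={3,4,5,6,7}: Z {3,4,5,6,7}->{4,5,6,7}
So after constraint 3: D(W) = {3}

Answer: {3}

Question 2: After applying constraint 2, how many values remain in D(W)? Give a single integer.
Answer: 1

Derivation:
Constraint 1 (W < X) on D(W)={3,6,7} D(X)={4,5,6,7}: W {3,6,7}->{3,6}
Constraint 2 (X + W = U) on D(X)={4,5,6,7} D(W)={3,6} D(U)={4,5,6,7}: X {4,5,6,7}->{4}; W {3,6}->{3}; U {4,5,6,7}->{7}
So after constraint 2: D(W)={3}, size = 1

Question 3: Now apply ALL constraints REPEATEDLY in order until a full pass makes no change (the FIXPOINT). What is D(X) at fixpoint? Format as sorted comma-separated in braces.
Answer: {4}

Derivation:
pass 0 (initial): D(X)={4,5,6,7}
pass 1: U {4,5,6,7}->{7}; W {3,6,7}->{3}; X {4,5,6,7}->{4}; Z {3,4,5,6,7}->{4,5,6,7}
pass 2: no change
Fixpoint after 2 passes: D(X) = {4}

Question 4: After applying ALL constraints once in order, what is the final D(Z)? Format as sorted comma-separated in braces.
Answer: {4,5,6,7}

Derivation:
Constraint 1 (W < X) on D(W)={3,6,7} D(X)={4,5,6,7}: W {3,6,7}->{3,6}
Constraint 2 (X + W = U) on D(X)={4,5,6,7} D(W)={3,6} D(U)={4,5,6,7}: X {4,5,6,7}->{4}; W {3,6}->{3}; U {4,5,6,7}->{7}
Constraint 3 (W < Z) on D(W)={3} D(Z)={3,4,5,6,7}: Z {3,4,5,6,7}->{4,5,6,7}
So after all 3 constraints: D(Z) = {4,5,6,7}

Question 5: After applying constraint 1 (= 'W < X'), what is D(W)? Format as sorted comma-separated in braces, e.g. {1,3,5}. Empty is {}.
Answer: {3,6}

Derivation:
Constraint 1 (W < X) on D(W)={3,6,7} D(X)={4,5,6,7}: W {3,6,7}->{3,6}
So after constraint 1: D(W) = {3,6}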